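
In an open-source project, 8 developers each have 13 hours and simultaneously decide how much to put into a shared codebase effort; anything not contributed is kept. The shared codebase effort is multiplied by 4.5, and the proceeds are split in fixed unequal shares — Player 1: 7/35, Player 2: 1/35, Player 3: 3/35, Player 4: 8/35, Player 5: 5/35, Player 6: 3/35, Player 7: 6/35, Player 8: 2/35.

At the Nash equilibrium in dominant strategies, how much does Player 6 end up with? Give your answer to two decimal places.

18.01 hours

A player with share s gets back 4.5·s per unit contributed, so full contribution is dominant for anyone with s > 1/4.5 = 0.2222 and zero contribution is dominant for anyone below.
Player 4 alone (share 8/35) is above the threshold, contributing 13; the remaining 7 contribute 0. Total contributed: 13.
Player 6 keeps 13 and receives 4.5 × 13 × 3/35 = 5.01 from the shared codebase effort, for a payoff of 18.01.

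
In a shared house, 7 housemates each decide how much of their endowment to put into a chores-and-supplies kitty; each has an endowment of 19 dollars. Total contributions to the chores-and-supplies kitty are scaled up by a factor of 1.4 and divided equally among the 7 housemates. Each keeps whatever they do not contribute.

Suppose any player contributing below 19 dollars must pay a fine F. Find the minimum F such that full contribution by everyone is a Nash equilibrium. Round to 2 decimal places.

Given the others contribute fully, the best deviation is to contribute 0 (any partial contribution still incurs the fine and gives up units whose private return 0.2000 is below 1).
Deviating from 19 to 0 saves 19 dollars but forfeits the deviator's share of the drop in the chores-and-supplies kitty: 1.4/7 × 19 = 3.80.
So the deviation gain is 19 − 3.80 = 15.20, and the fine must be at least 15.20 dollars to wipe it out.

15.20 dollars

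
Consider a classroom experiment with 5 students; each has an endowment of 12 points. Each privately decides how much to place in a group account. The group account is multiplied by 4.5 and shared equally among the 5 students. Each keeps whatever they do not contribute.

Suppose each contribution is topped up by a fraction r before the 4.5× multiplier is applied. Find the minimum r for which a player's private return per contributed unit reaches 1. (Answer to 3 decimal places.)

0.111

With matching at rate r, one contributed unit becomes (1 + r) in the group account and returns 4.5 × (1 + r) / 5 to the contributor.
Setting this equal to 1: 1 + r = 5/4.5 = 1.1111.
So the minimum matching rate is r = 1.1111 − 1 = 0.111.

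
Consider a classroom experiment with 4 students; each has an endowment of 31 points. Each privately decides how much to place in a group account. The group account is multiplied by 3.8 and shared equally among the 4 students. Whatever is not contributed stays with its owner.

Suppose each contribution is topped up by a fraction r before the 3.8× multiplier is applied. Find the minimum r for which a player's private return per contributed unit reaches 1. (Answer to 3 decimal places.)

With matching at rate r, one contributed unit becomes (1 + r) in the group account and returns 3.8 × (1 + r) / 4 to the contributor.
Setting this equal to 1: 1 + r = 4/3.8 = 1.0526.
So the minimum matching rate is r = 1.0526 − 1 = 0.053.

0.053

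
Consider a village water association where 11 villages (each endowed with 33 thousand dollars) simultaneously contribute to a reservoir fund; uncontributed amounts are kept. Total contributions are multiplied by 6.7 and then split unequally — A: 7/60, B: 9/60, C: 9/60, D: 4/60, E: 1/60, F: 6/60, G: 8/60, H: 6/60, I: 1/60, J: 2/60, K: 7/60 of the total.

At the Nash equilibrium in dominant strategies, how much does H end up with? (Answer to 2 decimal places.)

A player with share s gets back 6.7·s per unit contributed, so full contribution is dominant for anyone with s > 1/6.7 = 0.1493 and zero contribution is dominant for anyone below.
B and C are above the threshold, contributing 33 each; the remaining 9 contribute 0. Total contributed: 66.
H keeps 33 and receives 6.7 × 66 × 6/60 = 44.22 from the reservoir fund, for a payoff of 77.22.

77.22 thousand dollars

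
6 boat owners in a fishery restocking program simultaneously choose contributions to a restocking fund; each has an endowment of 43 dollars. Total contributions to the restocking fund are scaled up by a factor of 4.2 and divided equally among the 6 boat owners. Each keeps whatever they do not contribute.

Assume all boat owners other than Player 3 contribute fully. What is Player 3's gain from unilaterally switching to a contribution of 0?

Switching from a contribution of 43 to 0 lets Player 3 keep an extra 43 dollars, but lowers the restocking fund by 43, which costs Player 3 their own share of that drop: 4.2/6 × 43 = 30.10.
Net gain = 43 − 30.10 = 12.90. The private return per contributed unit (0.7000) is below 1, so free-riding is indeed the best response regardless of what the others do.

12.90 dollars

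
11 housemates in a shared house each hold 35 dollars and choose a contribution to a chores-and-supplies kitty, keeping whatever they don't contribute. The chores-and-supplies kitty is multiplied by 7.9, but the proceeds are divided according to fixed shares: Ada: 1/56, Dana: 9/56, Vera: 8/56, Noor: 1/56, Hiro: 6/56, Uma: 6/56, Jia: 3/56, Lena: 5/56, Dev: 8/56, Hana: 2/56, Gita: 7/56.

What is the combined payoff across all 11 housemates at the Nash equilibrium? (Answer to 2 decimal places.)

1109.50 dollars

For player j, contributing a unit is worthwhile iff 7.9 × (j's share) ≥ 1, i.e. iff j's share is at least 0.1266.
The shares above 0.1266 belong to Dana, Vera and Dev, contributing 35 each; the remaining 8 contribute 0. Total contributed: 105.
The chores-and-supplies kitty pays out 7.9 × 105 = 829.50 in total (split across the unequal shares, but the aggregate is all that matters for the group sum).
The 8 free-riders keep 35 each, adding 280. Group total = 280 + 829.50 = 1109.50.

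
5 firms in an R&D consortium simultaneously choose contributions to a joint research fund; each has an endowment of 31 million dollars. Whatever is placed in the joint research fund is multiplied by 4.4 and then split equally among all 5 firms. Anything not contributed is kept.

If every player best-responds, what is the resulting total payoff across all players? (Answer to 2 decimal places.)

155.00 million dollars

Each contributed unit returns 4.4/5 = 0.8800 to its contributor — below 1 — so contributing 0 is dominant for every player. At the Nash equilibrium everyone keeps their 31, and the group total is 5 × 31 = 155.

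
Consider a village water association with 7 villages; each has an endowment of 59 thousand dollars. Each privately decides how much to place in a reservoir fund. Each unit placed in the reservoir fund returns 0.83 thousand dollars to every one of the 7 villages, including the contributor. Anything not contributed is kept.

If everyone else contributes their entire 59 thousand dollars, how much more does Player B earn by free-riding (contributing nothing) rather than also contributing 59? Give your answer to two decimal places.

Switching from a contribution of 59 to 0 lets Player B keep an extra 59 thousand dollars, but lowers the reservoir fund by 59, which costs Player B their own share of that drop: 0.83 × 59 = 48.97.
Net gain = 59 − 48.97 = 10.03. The private return per contributed unit (0.83) is below 1, so free-riding is indeed the best response regardless of what the others do.

10.03 thousand dollars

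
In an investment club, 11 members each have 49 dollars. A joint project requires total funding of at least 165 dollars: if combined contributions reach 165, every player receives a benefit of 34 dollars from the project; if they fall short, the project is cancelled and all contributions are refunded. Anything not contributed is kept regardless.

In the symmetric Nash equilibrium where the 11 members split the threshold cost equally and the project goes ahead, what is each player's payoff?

68 dollars

Equal share of the threshold: 165/11 = 15.
At this profile no one gains by cutting their contribution: any cut drops the total below 165, the project is cancelled, contributions are refunded, and the deviator ends with 49, which is less than 49 − 15 + 34 = 68. Contributing more than 15 just wastes the excess. So contributing exactly 15 is a best response.
Each player's payoff: 49 − 15 + 34 = 68.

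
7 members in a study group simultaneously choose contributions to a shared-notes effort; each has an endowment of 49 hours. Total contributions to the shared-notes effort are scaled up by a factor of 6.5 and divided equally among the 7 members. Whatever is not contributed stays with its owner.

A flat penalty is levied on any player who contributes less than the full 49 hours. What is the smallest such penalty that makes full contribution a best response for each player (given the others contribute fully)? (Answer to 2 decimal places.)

Given the others contribute fully, the best deviation is to contribute 0 (any partial contribution still incurs the fine and gives up units whose private return 0.9286 is below 1).
Deviating from 49 to 0 saves 49 hours but forfeits the deviator's share of the drop in the shared-notes effort: 6.5/7 × 49 = 45.50.
So the deviation gain is 49 − 45.50 = 3.50, and the fine must be at least 3.50 hours to wipe it out.

3.50 hours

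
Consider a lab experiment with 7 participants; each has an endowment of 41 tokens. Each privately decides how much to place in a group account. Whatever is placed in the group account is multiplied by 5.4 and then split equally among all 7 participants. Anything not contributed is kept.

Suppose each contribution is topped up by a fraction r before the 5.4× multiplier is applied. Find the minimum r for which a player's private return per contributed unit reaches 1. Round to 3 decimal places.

0.296

With matching at rate r, one contributed unit becomes (1 + r) in the group account and returns 5.4 × (1 + r) / 7 to the contributor.
Setting this equal to 1: 1 + r = 7/5.4 = 1.2963.
So the minimum matching rate is r = 1.2963 − 1 = 0.296.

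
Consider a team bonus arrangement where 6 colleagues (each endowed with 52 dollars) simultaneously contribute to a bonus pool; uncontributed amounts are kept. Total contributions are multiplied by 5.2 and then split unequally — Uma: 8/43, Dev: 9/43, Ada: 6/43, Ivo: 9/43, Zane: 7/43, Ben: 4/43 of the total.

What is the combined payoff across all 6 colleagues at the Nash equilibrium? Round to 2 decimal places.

748.80 dollars

A player with share s gets back 5.2·s per unit contributed, so full contribution is dominant for anyone with s > 1/5.2 = 0.1923 and zero contribution is dominant for anyone below.
The shares above 0.1923 belong to Dev and Ivo, contributing 52 each; the remaining 4 contribute 0. Total contributed: 104.
The bonus pool pays out 5.2 × 104 = 540.80 in total (split across the unequal shares, but the aggregate is all that matters for the group sum).
The 4 free-riders keep 52 each, adding 208. Group total = 208 + 540.80 = 748.80.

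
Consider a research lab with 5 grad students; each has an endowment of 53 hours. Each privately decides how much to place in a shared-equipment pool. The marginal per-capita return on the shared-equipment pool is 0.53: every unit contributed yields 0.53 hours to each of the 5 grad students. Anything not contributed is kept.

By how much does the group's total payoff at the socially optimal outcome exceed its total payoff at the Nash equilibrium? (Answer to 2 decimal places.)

437.25 hours

The private return per contributed unit is 0.53 < 1, so contributing 0 is dominant for every player. At the Nash equilibrium everyone keeps their 53, and the group total is 5 × 53 = 265.
Each contributed unit returns 2.650 to the group as a whole (0.53 to each of 5 players), which exceeds 1, so the social optimum is full contribution: group total = 2.650 × 265 = 702.25.
Efficiency loss = 702.25 − 265 = 437.25.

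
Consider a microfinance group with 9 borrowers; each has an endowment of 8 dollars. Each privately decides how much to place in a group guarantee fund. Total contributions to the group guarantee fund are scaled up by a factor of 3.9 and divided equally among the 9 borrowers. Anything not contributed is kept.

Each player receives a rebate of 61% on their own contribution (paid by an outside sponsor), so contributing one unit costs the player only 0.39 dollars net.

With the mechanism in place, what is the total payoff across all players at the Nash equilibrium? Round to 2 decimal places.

Under the mechanism each unit contributed yields (3.9/9) / 0.39 = 1.1111 back to its contributor per unit of net cost, which exceeds 1, making full contribution the dominant choice for everyone.
At the Nash equilibrium everyone contributes 8. Group total payoff = 9 × (8 × 0.61 + 3.9 × 8) = 324.72.

324.72 dollars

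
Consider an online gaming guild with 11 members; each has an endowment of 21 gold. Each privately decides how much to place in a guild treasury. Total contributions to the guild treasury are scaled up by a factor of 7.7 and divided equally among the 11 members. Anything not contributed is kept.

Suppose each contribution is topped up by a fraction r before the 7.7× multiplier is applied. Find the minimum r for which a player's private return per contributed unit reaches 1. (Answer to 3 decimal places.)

With matching at rate r, one contributed unit becomes (1 + r) in the guild treasury and returns 7.7 × (1 + r) / 11 to the contributor.
Setting this equal to 1: 1 + r = 11/7.7 = 1.4286.
So the minimum matching rate is r = 1.4286 − 1 = 0.429.

0.429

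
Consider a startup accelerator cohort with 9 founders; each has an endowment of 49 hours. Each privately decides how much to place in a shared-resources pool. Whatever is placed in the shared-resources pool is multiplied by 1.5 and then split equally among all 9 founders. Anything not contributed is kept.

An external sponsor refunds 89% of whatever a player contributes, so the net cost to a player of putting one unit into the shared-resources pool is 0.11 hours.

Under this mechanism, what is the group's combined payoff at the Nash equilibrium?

1053.99 hours

Under the mechanism each unit contributed yields (1.5/9) / 0.11 = 1.5152 back to its contributor per unit of net cost, which exceeds 1, making full contribution the dominant choice for everyone.
So the Nash equilibrium is full contribution by all 9; the group earns 9 × (49 × 0.89 + 1.5 × 49) = 1053.99.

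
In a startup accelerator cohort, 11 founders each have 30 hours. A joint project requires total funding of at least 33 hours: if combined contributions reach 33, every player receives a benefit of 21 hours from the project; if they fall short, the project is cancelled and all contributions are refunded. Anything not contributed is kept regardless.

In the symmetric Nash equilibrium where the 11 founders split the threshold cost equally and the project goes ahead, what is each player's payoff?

Equal share of the threshold: 33/11 = 3.
At this profile no one gains by cutting their contribution: any cut drops the total below 33, the project is cancelled, contributions are refunded, and the deviator ends with 30, which is less than 30 − 3 + 21 = 48. Contributing more than 3 just wastes the excess. So contributing exactly 3 is a best response.
Each player's payoff: 30 − 3 + 21 = 48.

48 hours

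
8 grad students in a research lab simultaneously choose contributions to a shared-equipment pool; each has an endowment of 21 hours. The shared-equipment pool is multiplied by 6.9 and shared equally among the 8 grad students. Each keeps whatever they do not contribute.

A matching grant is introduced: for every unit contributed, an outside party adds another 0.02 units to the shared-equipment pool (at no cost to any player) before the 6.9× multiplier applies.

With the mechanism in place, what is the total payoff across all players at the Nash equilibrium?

168.00 hours

The effective private return is 6.9 × 1.02 / 8 = 0.8798, which is still under 1, so the mechanism doesn't change anyone's dominant strategy: zero contribution.
Everyone keeps their endowment and the group total is 8 × 21 = 168.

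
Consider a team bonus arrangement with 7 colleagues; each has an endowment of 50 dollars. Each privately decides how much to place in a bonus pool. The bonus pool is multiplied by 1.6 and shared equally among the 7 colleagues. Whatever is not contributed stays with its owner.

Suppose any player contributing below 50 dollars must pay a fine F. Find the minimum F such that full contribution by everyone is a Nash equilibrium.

38.57 dollars

Given the others contribute fully, the best deviation is to contribute 0 (any partial contribution still incurs the fine and gives up units whose private return 0.2286 is below 1).
Deviating from 50 to 0 saves 50 dollars but forfeits the deviator's share of the drop in the bonus pool: 1.6/7 × 50 = 11.43.
So the deviation gain is 50 − 11.43 = 38.57, and the fine must be at least 38.57 dollars to wipe it out.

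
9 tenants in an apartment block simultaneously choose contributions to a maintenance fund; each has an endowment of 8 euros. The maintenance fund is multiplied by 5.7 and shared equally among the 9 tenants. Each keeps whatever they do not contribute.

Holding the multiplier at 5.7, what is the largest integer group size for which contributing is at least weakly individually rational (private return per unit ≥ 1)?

5

Private return per unit is 5.7/(group size), which is ≥ 1 whenever the group size is ≤ 5.7.
The largest such integer is 5.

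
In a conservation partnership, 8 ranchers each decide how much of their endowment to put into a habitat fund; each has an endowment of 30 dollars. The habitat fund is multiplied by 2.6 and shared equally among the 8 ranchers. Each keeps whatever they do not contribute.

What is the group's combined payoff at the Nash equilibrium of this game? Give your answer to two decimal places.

240.00 dollars

Each contributed unit returns 2.6/8 = 0.3250 to its contributor — below 1 — so contributing 0 is dominant for every player. At the Nash equilibrium everyone keeps their 30, and the group total is 8 × 30 = 240.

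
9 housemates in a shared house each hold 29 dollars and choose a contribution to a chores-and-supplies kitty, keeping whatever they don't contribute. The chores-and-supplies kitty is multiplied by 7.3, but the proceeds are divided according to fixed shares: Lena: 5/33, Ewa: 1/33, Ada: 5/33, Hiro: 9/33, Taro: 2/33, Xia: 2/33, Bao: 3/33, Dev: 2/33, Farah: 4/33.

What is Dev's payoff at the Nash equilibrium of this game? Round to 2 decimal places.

For player j, contributing a unit is worthwhile iff 7.3 × (j's share) ≥ 1, i.e. iff j's share is at least 0.1370.
Lena, Ada and Hiro are above the threshold, contributing 29 each; the remaining 6 contribute 0. Total contributed: 87.
Dev keeps 29 and receives 7.3 × 87 × 2/33 = 38.49 from the chores-and-supplies kitty, for a payoff of 67.49.

67.49 dollars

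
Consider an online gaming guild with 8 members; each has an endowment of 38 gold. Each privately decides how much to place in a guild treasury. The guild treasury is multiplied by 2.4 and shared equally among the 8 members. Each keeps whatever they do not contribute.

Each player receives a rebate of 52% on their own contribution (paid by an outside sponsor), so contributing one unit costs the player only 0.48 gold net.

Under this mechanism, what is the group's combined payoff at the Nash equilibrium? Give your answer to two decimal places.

304.00 gold

With the mechanism, a contributed unit returns (2.4/8) / 0.48 = 0.6250 per unit of net cost — still below 1 — so contributing 0 remains dominant for every player.
Everyone keeps their endowment and the group total is 8 × 38 = 304.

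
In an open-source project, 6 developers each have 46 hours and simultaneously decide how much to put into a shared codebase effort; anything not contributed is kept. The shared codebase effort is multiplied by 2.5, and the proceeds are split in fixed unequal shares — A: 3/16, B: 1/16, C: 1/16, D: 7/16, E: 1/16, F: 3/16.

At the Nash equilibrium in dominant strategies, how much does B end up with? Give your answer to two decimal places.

53.19 hours

A player with share s gets back 2.5·s per unit contributed, so full contribution is dominant for anyone with s > 1/2.5 = 0.4000 and zero contribution is dominant for anyone below.
The only share above 0.4000 is D's 7/16, contributing 46; the remaining 5 contribute 0. Total contributed: 46.
B keeps 46 and receives 2.5 × 46 × 1/16 = 7.19 from the shared codebase effort, for a payoff of 53.19.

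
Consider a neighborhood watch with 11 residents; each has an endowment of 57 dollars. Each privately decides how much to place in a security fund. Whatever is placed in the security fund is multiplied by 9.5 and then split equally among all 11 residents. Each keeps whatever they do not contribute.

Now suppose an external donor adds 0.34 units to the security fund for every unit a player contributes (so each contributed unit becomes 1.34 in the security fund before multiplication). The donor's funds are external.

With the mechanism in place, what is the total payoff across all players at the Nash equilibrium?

7981.71 dollars

The effective private return per unit is now 9.5 × 1.34 / 11 = 1.1573 > 1, so every player's dominant strategy flips to full contribution.
So the Nash equilibrium is full contribution by all 11; the group earns 9.5 × 1.34 × 627 = 7981.71.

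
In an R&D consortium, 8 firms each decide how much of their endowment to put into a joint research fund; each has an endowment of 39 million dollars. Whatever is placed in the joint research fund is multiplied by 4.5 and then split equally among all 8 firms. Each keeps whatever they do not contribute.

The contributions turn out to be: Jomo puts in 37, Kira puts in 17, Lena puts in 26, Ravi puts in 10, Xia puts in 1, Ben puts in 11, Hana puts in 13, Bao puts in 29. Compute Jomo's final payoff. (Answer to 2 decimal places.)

83.00 million dollars

Total contributed: 37 + 17 + 26 + 10 + 1 + 11 + 13 + 29 = 144.
Each receives 4.5 × 144 / 8 = 81.00 from the joint research fund.
Jomo keeps 39 − 37 = 2, so Jomo's payoff is 2 + 81.00 = 83.00.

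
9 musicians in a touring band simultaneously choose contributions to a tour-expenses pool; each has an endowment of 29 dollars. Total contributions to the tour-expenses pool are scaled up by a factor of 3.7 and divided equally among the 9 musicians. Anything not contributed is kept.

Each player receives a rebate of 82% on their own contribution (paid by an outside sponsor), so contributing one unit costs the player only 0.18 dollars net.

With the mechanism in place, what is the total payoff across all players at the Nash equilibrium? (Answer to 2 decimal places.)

The effective private return per unit is now (3.7/9) / 0.18 = 2.2840 > 1, so every player's dominant strategy flips to full contribution.
So the Nash equilibrium is full contribution by all 9; the group earns 9 × (29 × 0.82 + 3.7 × 29) = 1179.72.

1179.72 dollars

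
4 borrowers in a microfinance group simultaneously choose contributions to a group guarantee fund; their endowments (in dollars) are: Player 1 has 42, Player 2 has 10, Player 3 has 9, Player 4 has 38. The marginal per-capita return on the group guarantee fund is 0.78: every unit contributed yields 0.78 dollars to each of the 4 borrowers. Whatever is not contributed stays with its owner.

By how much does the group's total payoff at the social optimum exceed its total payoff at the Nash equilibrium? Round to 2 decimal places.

The private return per contributed unit is 0.78 < 1 for everyone, so the Nash equilibrium is zero contribution and the group total is Σ E_j = 42 + 10 + 9 + 38 = 99.
Each contributed unit returns 3.120 to the group, so the social optimum is full contribution by everyone: group total = 3.120 × 99 = 308.88.
Efficiency loss = (3.120 − 1) × 99 = 209.88.

209.88 dollars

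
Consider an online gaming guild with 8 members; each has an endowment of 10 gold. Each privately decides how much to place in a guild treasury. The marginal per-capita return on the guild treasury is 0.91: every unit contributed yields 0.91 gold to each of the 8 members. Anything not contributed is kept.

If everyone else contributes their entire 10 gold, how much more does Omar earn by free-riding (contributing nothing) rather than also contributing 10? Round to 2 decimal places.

Switching from a contribution of 10 to 0 lets Omar keep an extra 10 gold, but lowers the guild treasury by 10, which costs Omar their own share of that drop: 0.91 × 10 = 9.10.
Net gain = 10 − 9.10 = 0.90. The private return per contributed unit (0.91) is below 1, so free-riding is indeed the best response regardless of what the others do.

0.90 gold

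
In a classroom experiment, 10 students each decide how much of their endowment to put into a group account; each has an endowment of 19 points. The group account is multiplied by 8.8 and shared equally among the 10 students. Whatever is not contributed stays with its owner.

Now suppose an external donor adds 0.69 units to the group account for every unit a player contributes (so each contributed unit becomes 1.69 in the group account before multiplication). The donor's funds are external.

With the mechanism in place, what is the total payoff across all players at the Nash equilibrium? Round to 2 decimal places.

Under the mechanism each unit contributed yields 8.8 × 1.69 / 10 = 1.4872 back to its contributor per unit of net cost, which exceeds 1, making full contribution the dominant choice for everyone.
At the Nash equilibrium everyone contributes 19. Group total payoff = 8.8 × 1.69 × 190 = 2825.68.

2825.68 points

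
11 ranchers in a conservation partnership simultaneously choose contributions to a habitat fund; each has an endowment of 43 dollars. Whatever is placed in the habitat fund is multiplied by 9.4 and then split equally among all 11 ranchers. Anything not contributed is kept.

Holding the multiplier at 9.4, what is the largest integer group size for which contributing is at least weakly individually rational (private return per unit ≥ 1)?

Private return per unit is 9.4/(group size), which is ≥ 1 whenever the group size is ≤ 9.4.
The largest such integer is 9.

9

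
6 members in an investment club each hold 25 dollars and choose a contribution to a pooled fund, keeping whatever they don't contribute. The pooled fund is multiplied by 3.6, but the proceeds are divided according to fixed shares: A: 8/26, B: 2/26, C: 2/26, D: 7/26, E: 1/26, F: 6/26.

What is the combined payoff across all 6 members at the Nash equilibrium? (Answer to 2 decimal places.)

A player with share s gets back 3.6·s per unit contributed, so full contribution is dominant for anyone with s > 1/3.6 = 0.2778 and zero contribution is dominant for anyone below.
The only share above 0.2778 is A's 8/26, contributing 25; the remaining 5 contribute 0. Total contributed: 25.
The pooled fund pays out 3.6 × 25 = 90.00 in total (split across the unequal shares, but the aggregate is all that matters for the group sum).
The 5 free-riders keep 25 each, adding 125. Group total = 125 + 90.00 = 215.00.

215.00 dollars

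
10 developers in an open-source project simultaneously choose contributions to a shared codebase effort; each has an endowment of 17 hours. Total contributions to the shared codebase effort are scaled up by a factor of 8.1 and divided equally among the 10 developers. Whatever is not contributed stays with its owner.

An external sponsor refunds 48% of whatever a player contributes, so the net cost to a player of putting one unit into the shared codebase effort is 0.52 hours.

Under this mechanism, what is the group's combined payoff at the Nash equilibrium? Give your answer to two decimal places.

Under the mechanism each unit contributed yields (8.1/10) / 0.52 = 1.5577 back to its contributor per unit of net cost, which exceeds 1, making full contribution the dominant choice for everyone.
So the Nash equilibrium is full contribution by all 10; the group earns 10 × (17 × 0.48 + 8.1 × 17) = 1458.60.

1458.60 hours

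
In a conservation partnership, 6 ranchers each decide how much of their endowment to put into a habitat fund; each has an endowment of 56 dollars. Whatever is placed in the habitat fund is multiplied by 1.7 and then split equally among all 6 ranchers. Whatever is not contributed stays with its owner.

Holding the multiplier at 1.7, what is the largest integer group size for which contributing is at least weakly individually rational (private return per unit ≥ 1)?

Private return per unit is 1.7/(group size), which is ≥ 1 whenever the group size is ≤ 1.7.
The largest such integer is 1.

1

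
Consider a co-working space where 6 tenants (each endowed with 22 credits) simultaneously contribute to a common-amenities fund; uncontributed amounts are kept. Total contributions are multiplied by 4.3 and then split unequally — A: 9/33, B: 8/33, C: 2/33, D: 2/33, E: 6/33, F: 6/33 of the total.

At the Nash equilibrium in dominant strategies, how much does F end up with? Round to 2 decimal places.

A player with share s gets back 4.3·s per unit contributed, so full contribution is dominant for anyone with s > 1/4.3 = 0.2326 and zero contribution is dominant for anyone below.
The shares above 0.2326 belong to A and B, contributing 22 each; the remaining 4 contribute 0. Total contributed: 44.
F keeps 22 and receives 4.3 × 44 × 6/33 = 34.40 from the common-amenities fund, for a payoff of 56.40.

56.40 credits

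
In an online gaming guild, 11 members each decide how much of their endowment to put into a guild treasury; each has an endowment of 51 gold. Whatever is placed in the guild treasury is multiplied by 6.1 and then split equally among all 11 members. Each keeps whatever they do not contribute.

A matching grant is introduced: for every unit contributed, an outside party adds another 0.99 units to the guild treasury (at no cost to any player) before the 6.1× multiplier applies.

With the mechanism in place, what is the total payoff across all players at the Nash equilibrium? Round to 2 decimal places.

With the mechanism, a contributed unit returns 6.1 × 1.99 / 11 = 1.1035 per unit of net cost to the contributor — now above 1 — so contributing fully is weakly dominant for every player.
At the Nash equilibrium everyone contributes 51. Group total payoff = 6.1 × 1.99 × 561 = 6809.98.

6809.98 gold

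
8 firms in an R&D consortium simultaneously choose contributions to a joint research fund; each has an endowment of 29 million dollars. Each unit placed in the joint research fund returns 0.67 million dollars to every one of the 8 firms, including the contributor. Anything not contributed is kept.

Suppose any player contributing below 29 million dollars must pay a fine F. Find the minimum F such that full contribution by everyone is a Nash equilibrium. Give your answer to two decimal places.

9.57 million dollars

Given the others contribute fully, the best deviation is to contribute 0 (any partial contribution still incurs the fine and gives up units whose private return 0.67 is below 1).
Deviating from 29 to 0 saves 29 million dollars but forfeits the deviator's share of the drop in the joint research fund: 0.67 × 29 = 19.43.
So the deviation gain is 29 − 19.43 = 9.57, and the fine must be at least 9.57 million dollars to wipe it out.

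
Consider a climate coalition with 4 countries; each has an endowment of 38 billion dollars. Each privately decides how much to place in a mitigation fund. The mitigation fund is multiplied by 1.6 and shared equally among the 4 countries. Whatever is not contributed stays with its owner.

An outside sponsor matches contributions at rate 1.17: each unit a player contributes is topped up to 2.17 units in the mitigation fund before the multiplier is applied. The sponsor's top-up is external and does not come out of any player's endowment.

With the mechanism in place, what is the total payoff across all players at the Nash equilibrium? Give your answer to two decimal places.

152.00 billion dollars

With the mechanism, a contributed unit returns 1.6 × 2.17 / 4 = 0.8680 per unit of net cost — still below 1 — so contributing 0 remains dominant for every player.
At the Nash equilibrium no one contributes; group total payoff = 4 × 38 = 152.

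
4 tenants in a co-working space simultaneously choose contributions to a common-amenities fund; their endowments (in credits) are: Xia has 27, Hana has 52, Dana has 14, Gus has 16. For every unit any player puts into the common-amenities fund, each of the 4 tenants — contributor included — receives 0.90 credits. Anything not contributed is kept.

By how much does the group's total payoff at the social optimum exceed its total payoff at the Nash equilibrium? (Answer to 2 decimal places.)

The private return per contributed unit is 0.90 < 1 for everyone, so the Nash equilibrium is zero contribution and the group total is Σ E_j = 27 + 52 + 14 + 16 = 109.
Each contributed unit returns 3.600 to the group, so the social optimum is full contribution by everyone: group total = 3.600 × 109 = 392.40.
Efficiency loss = (3.600 − 1) × 109 = 283.40.

283.40 credits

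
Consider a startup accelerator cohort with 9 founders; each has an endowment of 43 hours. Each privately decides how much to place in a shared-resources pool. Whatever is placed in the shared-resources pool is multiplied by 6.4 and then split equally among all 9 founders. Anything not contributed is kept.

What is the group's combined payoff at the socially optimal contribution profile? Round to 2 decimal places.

Each contributed unit returns 6.400 to the group as a whole (0.7111 to each of 9 players), which exceeds 1, so the social optimum is full contribution: group total = 6.400 × 387 = 2476.80.

2476.80 hours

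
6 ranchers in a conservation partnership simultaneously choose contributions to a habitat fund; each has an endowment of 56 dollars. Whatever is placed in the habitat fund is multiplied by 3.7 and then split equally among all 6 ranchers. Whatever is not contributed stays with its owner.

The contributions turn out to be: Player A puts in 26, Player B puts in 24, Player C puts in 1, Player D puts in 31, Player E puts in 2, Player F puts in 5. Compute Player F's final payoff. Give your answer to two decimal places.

Total contributed: 26 + 24 + 1 + 31 + 2 + 5 = 89.
Each receives 3.7 × 89 / 6 = 54.88 from the habitat fund.
Player F keeps 56 − 5 = 51, so Player F's payoff is 51 + 54.88 = 105.88.

105.88 dollars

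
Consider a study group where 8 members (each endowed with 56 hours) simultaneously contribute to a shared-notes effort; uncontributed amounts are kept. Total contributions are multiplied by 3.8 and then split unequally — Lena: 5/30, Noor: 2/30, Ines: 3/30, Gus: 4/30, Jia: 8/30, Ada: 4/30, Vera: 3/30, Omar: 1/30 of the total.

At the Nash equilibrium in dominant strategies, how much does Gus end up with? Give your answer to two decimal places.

84.37 hours

A player with share s gets back 3.8·s per unit contributed, so full contribution is dominant for anyone with s > 1/3.8 = 0.2632 and zero contribution is dominant for anyone below.
Jia alone (share 8/30) is above the threshold, contributing 56; the remaining 7 contribute 0. Total contributed: 56.
Gus keeps 56 and receives 3.8 × 56 × 4/30 = 28.37 from the shared-notes effort, for a payoff of 84.37.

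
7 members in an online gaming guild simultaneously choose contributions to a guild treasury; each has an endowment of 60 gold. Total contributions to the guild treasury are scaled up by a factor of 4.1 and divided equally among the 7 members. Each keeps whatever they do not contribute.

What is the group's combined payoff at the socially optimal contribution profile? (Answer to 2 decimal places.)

Each contributed unit returns 4.100 to the group as a whole (0.5857 to each of 7 players), which exceeds 1, so the social optimum is full contribution: group total = 4.100 × 420 = 1722.00.

1722.00 gold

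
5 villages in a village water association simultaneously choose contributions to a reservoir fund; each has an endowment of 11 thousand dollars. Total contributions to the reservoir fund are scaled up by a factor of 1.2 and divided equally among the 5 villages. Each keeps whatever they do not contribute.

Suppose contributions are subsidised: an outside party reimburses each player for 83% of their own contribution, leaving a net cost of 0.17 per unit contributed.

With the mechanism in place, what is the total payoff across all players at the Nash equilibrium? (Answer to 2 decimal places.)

With the mechanism, a contributed unit returns (1.2/5) / 0.17 = 1.4118 per unit of net cost to the contributor — now above 1 — so contributing fully is weakly dominant for every player.
So the Nash equilibrium is full contribution by all 5; the group earns 5 × (11 × 0.83 + 1.2 × 11) = 111.65.

111.65 thousand dollars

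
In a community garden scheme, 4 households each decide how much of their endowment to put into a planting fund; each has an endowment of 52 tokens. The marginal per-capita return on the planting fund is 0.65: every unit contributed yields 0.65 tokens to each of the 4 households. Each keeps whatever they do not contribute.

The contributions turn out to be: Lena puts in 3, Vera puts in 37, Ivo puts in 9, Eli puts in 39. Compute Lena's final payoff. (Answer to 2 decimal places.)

Total contributed: 3 + 37 + 9 + 39 = 88.
Each receives 0.65 × 88 = 57.20 from the planting fund.
Lena keeps 52 − 3 = 49, so Lena's payoff is 49 + 57.20 = 106.20.

106.20 tokens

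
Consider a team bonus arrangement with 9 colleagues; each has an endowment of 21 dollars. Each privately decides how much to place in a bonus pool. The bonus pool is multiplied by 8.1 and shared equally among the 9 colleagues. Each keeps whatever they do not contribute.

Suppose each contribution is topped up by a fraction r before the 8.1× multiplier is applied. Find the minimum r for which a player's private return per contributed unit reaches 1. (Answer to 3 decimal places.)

0.111

With matching at rate r, one contributed unit becomes (1 + r) in the bonus pool and returns 8.1 × (1 + r) / 9 to the contributor.
Setting this equal to 1: 1 + r = 9/8.1 = 1.1111.
So the minimum matching rate is r = 1.1111 − 1 = 0.111.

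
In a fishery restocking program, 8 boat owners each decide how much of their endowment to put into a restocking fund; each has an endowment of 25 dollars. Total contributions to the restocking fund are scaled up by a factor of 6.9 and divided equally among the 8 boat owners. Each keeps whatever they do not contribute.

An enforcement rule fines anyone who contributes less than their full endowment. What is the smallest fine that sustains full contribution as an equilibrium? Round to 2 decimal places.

Given the others contribute fully, the best deviation is to contribute 0 (any partial contribution still incurs the fine and gives up units whose private return 0.8625 is below 1).
Deviating from 25 to 0 saves 25 dollars but forfeits the deviator's share of the drop in the restocking fund: 6.9/8 × 25 = 21.56.
So the deviation gain is 25 − 21.56 = 3.44, and the fine must be at least 3.44 dollars to wipe it out.

3.44 dollars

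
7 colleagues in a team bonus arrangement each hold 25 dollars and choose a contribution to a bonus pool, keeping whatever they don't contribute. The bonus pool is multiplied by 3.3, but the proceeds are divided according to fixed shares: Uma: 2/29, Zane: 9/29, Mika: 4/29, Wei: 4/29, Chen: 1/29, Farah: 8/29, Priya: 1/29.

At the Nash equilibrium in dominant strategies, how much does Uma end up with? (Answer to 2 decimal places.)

30.69 dollars

For player j, contributing a unit is worthwhile iff 3.3 × (j's share) ≥ 1, i.e. iff j's share is at least 0.3030.
The only share above 0.3030 is Zane's 9/29, contributing 25; the remaining 6 contribute 0. Total contributed: 25.
Uma keeps 25 and receives 3.3 × 25 × 2/29 = 5.69 from the bonus pool, for a payoff of 30.69.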